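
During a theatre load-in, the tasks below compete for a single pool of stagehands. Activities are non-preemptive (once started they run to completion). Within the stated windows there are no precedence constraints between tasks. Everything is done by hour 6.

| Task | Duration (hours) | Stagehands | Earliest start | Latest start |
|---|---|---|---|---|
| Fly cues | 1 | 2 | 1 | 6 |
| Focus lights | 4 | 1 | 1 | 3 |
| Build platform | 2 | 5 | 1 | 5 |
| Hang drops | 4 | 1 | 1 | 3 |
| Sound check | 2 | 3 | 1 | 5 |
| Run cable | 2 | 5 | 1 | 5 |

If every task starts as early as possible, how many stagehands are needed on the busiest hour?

17

Early-start schedule: Fly cues@1, Focus lights@1, Build platform@1, Hang drops@1, Sound check@1, Run cable@1.
Load per hour: hour 1: 17, hour 2: 15, hour 3: 2, hour 4: 2, hour 5: 0, hour 6: 0.
Peak is 17.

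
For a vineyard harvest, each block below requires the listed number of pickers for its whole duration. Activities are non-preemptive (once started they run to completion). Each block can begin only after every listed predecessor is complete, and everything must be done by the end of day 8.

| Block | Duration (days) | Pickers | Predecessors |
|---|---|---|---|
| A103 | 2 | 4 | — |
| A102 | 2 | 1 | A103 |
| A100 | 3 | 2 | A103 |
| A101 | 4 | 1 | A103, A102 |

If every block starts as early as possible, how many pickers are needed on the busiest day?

4

Early-start schedule: A103@1, A102@3, A100@3, A101@5.
Load per day: day 1: 4, day 2: 4, day 3: 3, day 4: 3, day 5: 3, day 6: 1, day 7: 1, day 8: 1.
Peak is 4.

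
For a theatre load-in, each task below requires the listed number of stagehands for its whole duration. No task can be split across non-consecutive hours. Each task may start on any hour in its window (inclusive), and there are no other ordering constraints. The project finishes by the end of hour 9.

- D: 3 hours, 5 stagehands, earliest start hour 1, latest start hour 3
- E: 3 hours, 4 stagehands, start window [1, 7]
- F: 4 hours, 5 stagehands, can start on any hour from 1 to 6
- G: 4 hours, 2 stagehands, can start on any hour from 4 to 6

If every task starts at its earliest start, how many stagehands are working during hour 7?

2

At early start, hour 7 has: G.
Demand: 2 = 2.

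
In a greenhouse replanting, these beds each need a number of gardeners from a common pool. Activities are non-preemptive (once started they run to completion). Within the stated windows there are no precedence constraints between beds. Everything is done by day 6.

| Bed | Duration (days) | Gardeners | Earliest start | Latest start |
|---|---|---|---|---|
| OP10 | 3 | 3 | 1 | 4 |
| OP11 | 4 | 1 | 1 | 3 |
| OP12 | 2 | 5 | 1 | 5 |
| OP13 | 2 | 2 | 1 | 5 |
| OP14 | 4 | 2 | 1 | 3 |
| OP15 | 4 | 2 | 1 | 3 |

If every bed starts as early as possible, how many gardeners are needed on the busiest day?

Early-start schedule: OP10@1, OP11@1, OP12@1, OP13@1, OP14@1, OP15@1.
Load per day: day 1: 15, day 2: 15, day 3: 8, day 4: 5, day 5: 0, day 6: 0.
Peak is 15.

15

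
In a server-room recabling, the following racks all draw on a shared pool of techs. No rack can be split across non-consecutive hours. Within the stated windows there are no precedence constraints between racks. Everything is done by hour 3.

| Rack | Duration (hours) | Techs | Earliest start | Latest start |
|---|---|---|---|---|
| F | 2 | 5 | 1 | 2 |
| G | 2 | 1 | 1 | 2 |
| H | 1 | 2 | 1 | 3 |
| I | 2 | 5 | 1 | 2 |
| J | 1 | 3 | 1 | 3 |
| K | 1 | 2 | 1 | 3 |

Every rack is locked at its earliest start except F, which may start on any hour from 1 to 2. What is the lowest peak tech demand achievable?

13

F@1: h1:18  h2:11  h3:0 → peak 18
F@2: h1:13  h2:11  h3:5 → peak 13
Best is F@2, peak 13.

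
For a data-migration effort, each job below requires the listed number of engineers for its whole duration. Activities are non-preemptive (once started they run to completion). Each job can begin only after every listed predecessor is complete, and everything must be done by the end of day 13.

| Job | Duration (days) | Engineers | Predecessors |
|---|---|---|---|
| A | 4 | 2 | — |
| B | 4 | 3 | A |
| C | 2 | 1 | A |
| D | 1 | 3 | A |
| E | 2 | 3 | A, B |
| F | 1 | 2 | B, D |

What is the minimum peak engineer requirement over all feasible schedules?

Early-start (A@1, B@5, C@5, D@5, E@9, F@9) gives peak 7: d1:2  d2:2  d3:2  d4:2  d5:7  d6:4  d7:3  d8:3  d9:5  d10:3  d11:0  d12:0  d13:0.
Shift C→10, D→9, E→12, F→10.
Schedule A@1, B@5, C@10, D@9, E@12, F@10: d1:2  d2:2  d3:2  d4:2  d5:3  d6:3  d7:3  d8:3  d9:3  d10:3  d11:1  d12:3  d13:3 — peak 3.
Total engineer-days = 33 over 13 days ⇒ peak ≥ ⌈33/13⌉ = 3, so 3 is optimal.

3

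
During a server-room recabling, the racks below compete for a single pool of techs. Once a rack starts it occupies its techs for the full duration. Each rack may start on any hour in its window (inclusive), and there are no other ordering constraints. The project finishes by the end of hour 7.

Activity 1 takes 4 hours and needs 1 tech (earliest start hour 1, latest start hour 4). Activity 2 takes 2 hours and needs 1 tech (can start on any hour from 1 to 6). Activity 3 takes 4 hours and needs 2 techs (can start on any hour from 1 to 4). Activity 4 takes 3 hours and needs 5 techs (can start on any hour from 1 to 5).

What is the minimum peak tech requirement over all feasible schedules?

Early-start (Activity 1@1, Activity 2@1, Activity 3@1, Activity 4@1) gives peak 9: h1:9  h2:9  h3:8  h4:3  h5:0  h6:0  h7:0.
Shift Activity 4→5.
Schedule Activity 1@1, Activity 2@1, Activity 3@1, Activity 4@5: h1:4  h2:4  h3:3  h4:3  h5:5  h6:5  h7:5 — peak 5.
Total tech-hours = 29 over 7 hours ⇒ peak ≥ ⌈29/7⌉ = 5, so 5 is optimal.

5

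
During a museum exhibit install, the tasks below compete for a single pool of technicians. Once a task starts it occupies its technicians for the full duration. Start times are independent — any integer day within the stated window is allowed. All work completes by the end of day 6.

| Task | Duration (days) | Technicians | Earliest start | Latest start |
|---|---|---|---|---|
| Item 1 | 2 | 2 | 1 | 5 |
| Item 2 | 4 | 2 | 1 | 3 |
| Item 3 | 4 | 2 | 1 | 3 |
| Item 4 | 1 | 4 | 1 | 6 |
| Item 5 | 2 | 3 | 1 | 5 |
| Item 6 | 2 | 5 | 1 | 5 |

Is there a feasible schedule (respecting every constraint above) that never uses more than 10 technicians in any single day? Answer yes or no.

Schedule Item 1@1, Item 2@1, Item 3@1, Item 4@3, Item 5@4, Item 6@5: d1:6  d2:6  d3:8  d4:7  d5:8  d6:5 — peak 8 ≤ 10.

yes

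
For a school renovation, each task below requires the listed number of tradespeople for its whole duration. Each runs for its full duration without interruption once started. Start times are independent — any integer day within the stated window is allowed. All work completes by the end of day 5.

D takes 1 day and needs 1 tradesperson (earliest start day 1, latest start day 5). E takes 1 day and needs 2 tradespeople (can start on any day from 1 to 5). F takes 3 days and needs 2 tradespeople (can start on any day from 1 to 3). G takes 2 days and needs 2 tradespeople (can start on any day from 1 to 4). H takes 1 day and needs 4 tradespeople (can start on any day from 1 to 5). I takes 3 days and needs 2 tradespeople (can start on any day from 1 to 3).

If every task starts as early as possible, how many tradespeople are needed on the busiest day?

Early-start schedule: D@1, E@1, F@1, G@1, H@1, I@1.
Load per day: day 1: 13, day 2: 6, day 3: 4, day 4: 0, day 5: 0.
Peak is 13.

13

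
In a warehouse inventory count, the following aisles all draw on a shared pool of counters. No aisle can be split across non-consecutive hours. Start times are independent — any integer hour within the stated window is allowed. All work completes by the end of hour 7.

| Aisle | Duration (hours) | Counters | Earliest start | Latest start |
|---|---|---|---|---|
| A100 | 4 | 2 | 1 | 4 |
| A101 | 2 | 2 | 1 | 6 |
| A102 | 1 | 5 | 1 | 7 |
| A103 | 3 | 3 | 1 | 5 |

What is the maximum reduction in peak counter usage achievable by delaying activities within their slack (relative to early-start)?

7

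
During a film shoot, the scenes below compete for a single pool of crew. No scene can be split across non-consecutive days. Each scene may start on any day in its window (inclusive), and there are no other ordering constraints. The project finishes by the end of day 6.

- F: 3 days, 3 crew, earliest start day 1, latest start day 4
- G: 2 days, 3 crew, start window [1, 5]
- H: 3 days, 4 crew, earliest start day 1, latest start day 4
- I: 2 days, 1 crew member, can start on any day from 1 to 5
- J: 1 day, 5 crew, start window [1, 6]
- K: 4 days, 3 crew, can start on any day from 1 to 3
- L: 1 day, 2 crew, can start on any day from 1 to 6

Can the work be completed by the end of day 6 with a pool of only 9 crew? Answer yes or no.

yes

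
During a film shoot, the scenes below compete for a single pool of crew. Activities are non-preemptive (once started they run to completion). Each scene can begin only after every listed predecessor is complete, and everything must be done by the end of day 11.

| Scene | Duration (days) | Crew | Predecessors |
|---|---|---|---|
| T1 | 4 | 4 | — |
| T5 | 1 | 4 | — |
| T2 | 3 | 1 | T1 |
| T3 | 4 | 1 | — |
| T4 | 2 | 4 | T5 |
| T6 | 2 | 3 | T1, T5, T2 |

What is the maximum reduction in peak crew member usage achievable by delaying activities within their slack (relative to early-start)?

Early-start peak: d1:9  d2:9  d3:9  d4:5  d5:1  d6:1  d7:1  d8:3  d9:3  d10:0  d11:0 ⇒ 9.
Leveled (T1@1, T5@5, T2@5, T3@1, T4@6, T6@8): d1:5  d2:5  d3:5  d4:5  d5:5  d6:5  d7:5  d8:3  d9:3  d10:0  d11:0 ⇒ 5.
Reduction 9 − 5 = 4.

4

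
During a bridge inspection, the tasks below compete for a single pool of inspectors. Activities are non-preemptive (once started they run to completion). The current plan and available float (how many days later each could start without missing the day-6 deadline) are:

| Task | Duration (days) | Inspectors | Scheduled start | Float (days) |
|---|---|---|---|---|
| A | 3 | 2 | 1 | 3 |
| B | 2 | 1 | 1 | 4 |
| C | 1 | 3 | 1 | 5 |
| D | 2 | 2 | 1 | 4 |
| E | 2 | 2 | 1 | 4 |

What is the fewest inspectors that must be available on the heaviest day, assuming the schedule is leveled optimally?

Early-start (A@1, B@1, C@1, D@1, E@1) gives peak 10: d1:10  d2:7  d3:2  d4:0  d5:0  d6:0.
Shift C→4, D→5, E→5.
Schedule A@1, B@1, C@4, D@5, E@5: d1:3  d2:3  d3:2  d4:3  d5:4  d6:4 — peak 4.
Total inspector-days = 19 over 6 days ⇒ peak ≥ ⌈19/6⌉ = 4, so 4 is optimal.

4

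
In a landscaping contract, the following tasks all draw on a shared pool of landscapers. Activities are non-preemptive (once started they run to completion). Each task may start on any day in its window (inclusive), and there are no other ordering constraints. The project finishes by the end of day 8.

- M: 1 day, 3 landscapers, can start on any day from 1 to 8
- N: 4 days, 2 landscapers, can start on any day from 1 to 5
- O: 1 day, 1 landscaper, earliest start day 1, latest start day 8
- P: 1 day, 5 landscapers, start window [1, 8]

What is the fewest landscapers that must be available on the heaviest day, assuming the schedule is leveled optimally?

5

Early-start (M@1, N@1, O@1, P@1) gives peak 11: d1:11  d2:2  d3:2  d4:2  d5:0  d6:0  d7:0  d8:0.
Shift O→2, P→5.
Schedule M@1, N@1, O@2, P@5: d1:5  d2:3  d3:2  d4:2  d5:5  d6:0  d7:0  d8:0 — peak 5.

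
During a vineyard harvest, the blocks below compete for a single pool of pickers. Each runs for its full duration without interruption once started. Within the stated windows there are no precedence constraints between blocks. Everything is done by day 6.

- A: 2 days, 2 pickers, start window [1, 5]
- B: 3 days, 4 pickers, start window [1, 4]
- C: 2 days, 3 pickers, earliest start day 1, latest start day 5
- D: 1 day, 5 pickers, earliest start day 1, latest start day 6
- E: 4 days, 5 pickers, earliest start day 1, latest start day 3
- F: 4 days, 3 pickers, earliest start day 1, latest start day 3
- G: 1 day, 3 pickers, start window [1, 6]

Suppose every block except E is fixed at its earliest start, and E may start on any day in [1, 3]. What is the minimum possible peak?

20

E@1: d1:25  d2:17  d3:12  d4:8  d5:0  d6:0 → peak 25
E@2: d1:20  d2:17  d3:12  d4:8  d5:5  d6:0 → peak 20
E@3: d1:20  d2:12  d3:12  d4:8  d5:5  d6:5 → peak 20
Best is E@2, peak 20.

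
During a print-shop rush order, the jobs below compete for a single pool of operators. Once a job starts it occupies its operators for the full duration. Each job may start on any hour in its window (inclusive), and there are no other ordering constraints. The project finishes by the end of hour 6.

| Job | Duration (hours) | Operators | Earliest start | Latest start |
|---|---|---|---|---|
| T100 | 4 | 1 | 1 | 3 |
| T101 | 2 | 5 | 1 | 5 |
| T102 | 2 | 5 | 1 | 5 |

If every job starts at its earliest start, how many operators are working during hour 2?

At early start, hour 2 has: T100, T101, T102.
Demand: 1 + 5 + 5 = 11.

11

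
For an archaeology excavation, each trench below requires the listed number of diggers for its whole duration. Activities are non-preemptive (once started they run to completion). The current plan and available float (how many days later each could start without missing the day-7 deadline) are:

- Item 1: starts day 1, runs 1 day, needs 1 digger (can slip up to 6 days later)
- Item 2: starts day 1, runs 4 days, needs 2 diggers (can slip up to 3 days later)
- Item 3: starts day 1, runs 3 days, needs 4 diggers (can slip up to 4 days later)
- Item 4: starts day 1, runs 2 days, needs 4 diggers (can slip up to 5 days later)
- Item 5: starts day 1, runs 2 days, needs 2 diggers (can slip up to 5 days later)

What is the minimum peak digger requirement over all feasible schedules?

6

Early-start (Item 1@1, Item 2@1, Item 3@1, Item 4@1, Item 5@1) gives peak 13: d1:13  d2:12  d3:6  d4:2  d5:0  d6:0  d7:0.
Shift Item 3→2, Item 4→5, Item 5→5.
Schedule Item 1@1, Item 2@1, Item 3@2, Item 4@5, Item 5@5: d1:3  d2:6  d3:6  d4:6  d5:6  d6:6  d7:0 — peak 6.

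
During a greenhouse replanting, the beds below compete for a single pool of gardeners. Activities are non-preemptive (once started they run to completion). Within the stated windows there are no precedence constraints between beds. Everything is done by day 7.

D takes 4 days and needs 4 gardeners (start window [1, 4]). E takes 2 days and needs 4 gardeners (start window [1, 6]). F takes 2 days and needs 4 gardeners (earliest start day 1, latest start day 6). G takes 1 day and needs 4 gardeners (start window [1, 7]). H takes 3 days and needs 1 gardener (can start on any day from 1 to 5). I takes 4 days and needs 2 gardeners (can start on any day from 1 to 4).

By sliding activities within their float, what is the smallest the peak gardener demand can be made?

Early-start (D@1, E@1, F@1, G@1, H@1, I@1) gives peak 19: d1:19  d2:15  d3:7  d4:6  d5:0  d6:0  d7:0.
Shift F→5, G→3, H→4, I→4.
Schedule D@1, E@1, F@5, G@3, H@4, I@4: d1:8  d2:8  d3:8  d4:7  d5:7  d6:7  d7:2 — peak 8.

8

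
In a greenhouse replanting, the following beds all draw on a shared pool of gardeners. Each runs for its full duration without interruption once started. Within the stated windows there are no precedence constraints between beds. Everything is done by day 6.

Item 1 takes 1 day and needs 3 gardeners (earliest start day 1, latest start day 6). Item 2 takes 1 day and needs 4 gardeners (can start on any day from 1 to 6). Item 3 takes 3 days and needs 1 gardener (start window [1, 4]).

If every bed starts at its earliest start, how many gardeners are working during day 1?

8

At early start, day 1 has: Item 1, Item 2, Item 3.
Demand: 3 + 4 + 1 = 8.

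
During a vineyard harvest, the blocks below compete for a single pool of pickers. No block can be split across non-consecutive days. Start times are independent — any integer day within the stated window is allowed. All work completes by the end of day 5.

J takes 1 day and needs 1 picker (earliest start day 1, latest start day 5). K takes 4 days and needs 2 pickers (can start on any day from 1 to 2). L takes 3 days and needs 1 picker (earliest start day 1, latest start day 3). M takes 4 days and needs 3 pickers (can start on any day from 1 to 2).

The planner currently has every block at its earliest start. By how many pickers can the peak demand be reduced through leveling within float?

1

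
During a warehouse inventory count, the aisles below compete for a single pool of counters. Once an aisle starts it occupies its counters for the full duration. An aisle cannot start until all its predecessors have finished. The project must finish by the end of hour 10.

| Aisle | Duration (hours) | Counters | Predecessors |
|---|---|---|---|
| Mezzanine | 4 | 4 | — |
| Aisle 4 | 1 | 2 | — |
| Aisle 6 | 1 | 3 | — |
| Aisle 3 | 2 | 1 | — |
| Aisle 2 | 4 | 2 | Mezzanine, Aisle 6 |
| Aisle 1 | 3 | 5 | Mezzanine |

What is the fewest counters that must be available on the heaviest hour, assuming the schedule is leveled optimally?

7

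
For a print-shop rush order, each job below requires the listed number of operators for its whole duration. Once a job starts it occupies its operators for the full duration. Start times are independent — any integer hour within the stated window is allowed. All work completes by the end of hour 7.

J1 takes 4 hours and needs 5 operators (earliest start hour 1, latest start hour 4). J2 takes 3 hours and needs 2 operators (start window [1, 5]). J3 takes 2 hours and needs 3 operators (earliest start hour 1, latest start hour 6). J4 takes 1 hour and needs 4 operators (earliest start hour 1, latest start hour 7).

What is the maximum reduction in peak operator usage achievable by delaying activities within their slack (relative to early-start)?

8

Early-start peak: h1:14  h2:10  h3:7  h4:5  h5:0  h6:0  h7:0 ⇒ 14.
Leveled (J1@1, J2@5, J3@5, J4@7): h1:5  h2:5  h3:5  h4:5  h5:5  h6:5  h7:6 ⇒ 6.
Reduction 14 − 6 = 8.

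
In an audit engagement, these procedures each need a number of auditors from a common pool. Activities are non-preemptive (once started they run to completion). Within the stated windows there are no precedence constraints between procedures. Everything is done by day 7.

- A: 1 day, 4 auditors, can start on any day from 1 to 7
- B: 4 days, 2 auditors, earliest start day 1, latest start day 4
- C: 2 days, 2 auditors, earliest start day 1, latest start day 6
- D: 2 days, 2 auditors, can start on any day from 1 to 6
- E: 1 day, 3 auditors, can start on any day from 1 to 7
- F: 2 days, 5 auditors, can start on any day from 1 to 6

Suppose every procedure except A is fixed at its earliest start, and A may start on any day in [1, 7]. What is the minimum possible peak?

A@1: d1:18  d2:11  d3:2  d4:2  d5:0  d6:0  d7:0 → peak 18
A@2: d1:14  d2:15  d3:2  d4:2  d5:0  d6:0  d7:0 → peak 15
A@3: d1:14  d2:11  d3:6  d4:2  d5:0  d6:0  d7:0 → peak 14
A@4: d1:14  d2:11  d3:2  d4:6  d5:0  d6:0  d7:0 → peak 14
A@5: d1:14  d2:11  d3:2  d4:2  d5:4  d6:0  d7:0 → peak 14
A@6: d1:14  d2:11  d3:2  d4:2  d5:0  d6:4  d7:0 → peak 14
A@7: d1:14  d2:11  d3:2  d4:2  d5:0  d6:0  d7:4 → peak 14
Best is A@3, peak 14.

14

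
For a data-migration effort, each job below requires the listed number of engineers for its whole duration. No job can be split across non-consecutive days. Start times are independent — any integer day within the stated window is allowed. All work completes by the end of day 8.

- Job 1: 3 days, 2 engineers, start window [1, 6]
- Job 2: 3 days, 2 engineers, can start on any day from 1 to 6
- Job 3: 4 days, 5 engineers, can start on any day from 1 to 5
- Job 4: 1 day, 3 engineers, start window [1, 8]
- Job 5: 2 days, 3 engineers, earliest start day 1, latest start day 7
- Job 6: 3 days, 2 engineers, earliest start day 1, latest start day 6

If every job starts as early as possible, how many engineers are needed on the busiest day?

17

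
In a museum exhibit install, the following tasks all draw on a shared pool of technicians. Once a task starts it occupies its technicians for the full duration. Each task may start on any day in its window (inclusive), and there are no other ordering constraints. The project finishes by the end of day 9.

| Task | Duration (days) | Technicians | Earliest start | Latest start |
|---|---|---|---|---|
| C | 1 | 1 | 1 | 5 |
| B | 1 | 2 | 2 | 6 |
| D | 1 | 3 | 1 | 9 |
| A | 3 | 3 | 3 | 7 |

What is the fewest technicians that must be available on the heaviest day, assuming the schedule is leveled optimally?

3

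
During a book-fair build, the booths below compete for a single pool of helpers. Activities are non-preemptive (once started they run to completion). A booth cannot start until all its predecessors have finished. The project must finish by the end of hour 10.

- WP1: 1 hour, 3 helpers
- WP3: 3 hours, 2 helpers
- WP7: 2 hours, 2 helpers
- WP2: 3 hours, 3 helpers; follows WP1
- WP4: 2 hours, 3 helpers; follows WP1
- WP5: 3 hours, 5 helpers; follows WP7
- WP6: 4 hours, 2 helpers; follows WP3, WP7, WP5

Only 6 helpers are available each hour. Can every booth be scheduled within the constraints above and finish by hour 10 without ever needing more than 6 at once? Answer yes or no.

no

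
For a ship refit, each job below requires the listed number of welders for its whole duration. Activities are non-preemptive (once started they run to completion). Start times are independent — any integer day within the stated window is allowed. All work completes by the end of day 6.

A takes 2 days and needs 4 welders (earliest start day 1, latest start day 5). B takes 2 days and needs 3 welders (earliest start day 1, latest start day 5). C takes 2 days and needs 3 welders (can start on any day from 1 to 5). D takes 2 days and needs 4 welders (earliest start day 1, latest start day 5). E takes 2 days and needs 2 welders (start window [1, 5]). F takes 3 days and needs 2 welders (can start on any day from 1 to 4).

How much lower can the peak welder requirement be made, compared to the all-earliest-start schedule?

11

Early-start peak: d1:18  d2:18  d3:2  d4:0  d5:0  d6:0 ⇒ 18.
Leveled (A@1, B@1, C@3, D@5, E@3, F@3): d1:7  d2:7  d3:7  d4:7  d5:6  d6:4 ⇒ 7.
Reduction 18 − 7 = 11.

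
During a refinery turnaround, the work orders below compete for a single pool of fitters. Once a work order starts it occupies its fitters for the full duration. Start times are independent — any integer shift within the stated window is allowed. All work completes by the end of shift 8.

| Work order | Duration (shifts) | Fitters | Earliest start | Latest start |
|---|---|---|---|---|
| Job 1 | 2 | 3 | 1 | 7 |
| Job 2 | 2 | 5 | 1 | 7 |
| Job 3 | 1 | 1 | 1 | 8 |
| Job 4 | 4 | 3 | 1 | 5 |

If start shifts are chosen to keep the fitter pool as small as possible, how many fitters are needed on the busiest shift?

5

Early-start (Job 1@1, Job 2@1, Job 3@1, Job 4@1) gives peak 12: s1:12  s2:11  s3:3  s4:3  s5:0  s6:0  s7:0  s8:0.
Shift Job 2→3, Job 4→5.
Schedule Job 1@1, Job 2@3, Job 3@1, Job 4@5: s1:4  s2:3  s3:5  s4:5  s5:3  s6:3  s7:3  s8:3 — peak 5.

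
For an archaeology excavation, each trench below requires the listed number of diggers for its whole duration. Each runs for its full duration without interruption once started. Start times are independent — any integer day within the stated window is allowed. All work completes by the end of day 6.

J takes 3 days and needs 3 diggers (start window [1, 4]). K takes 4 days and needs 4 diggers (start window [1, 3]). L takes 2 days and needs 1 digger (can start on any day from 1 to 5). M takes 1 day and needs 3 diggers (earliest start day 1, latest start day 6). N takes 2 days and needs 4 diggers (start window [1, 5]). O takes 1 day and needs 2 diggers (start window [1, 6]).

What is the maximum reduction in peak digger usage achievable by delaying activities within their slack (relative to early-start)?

Early-start peak: d1:17  d2:12  d3:7  d4:4  d5:0  d6:0 ⇒ 17.
Leveled (J@1, K@1, L@4, M@6, N@5, O@4): d1:7  d2:7  d3:7  d4:7  d5:5  d6:7 ⇒ 7.
Reduction 17 − 7 = 10.

10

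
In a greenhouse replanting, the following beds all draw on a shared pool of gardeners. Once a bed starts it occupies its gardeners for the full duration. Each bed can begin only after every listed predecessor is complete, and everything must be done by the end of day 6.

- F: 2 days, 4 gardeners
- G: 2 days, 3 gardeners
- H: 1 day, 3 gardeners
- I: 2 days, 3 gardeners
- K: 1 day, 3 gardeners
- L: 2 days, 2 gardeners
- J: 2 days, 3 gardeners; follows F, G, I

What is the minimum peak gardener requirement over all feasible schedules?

Early-start (F@1, G@1, H@1, I@1, K@1, L@1, J@3) gives peak 18: d1:18  d2:12  d3:3  d4:3  d5:0  d6:0.
Shift G→3, H→5, I→3, K→6, J→5.
Schedule F@1, G@3, H@5, I@3, K@6, L@1, J@5: d1:6  d2:6  d3:6  d4:6  d5:6  d6:6 — peak 6.
Total gardener-days = 36 over 6 days ⇒ peak ≥ ⌈36/6⌉ = 6, so 6 is optimal.

6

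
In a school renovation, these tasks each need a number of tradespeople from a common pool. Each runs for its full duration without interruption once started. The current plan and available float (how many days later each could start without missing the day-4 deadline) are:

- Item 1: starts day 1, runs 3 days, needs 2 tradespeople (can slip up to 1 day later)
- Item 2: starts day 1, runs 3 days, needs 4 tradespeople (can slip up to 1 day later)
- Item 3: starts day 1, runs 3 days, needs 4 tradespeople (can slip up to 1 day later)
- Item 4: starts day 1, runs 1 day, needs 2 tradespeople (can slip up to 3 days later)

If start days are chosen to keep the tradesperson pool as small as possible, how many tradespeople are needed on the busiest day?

10

Early-start (Item 1@1, Item 2@1, Item 3@1, Item 4@1) gives peak 12: d1:12  d2:10  d3:10  d4:0.
Shift Item 4→4.
Schedule Item 1@1, Item 2@1, Item 3@1, Item 4@4: d1:10  d2:10  d3:10  d4:2 — peak 10.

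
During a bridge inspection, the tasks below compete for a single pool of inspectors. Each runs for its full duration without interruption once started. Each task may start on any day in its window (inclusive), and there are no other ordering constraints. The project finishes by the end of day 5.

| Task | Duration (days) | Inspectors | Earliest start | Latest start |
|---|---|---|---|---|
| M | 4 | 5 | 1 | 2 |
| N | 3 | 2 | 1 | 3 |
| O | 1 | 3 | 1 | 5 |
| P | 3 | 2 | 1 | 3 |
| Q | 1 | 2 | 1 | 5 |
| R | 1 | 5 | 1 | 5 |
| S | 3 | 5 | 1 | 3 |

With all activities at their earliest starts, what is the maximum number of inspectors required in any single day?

24

Early-start schedule: M@1, N@1, O@1, P@1, Q@1, R@1, S@1.
Load per day: day 1: 24, day 2: 14, day 3: 14, day 4: 5, day 5: 0.
Peak is 24.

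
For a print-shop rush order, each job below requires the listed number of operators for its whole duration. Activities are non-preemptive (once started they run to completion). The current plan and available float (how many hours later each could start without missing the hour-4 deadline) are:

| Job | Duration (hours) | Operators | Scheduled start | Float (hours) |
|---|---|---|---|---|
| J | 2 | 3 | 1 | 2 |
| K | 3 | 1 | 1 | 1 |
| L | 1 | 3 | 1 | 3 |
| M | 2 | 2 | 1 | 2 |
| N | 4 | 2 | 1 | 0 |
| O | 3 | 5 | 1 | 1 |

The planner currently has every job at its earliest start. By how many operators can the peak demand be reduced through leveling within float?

5

Early-start peak: h1:16  h2:13  h3:8  h4:2 ⇒ 16.
Leveled (J@1, K@1, L@1, M@3, N@1, O@2): h1:9  h2:11  h3:10  h4:9 ⇒ 11.
Reduction 16 − 11 = 5.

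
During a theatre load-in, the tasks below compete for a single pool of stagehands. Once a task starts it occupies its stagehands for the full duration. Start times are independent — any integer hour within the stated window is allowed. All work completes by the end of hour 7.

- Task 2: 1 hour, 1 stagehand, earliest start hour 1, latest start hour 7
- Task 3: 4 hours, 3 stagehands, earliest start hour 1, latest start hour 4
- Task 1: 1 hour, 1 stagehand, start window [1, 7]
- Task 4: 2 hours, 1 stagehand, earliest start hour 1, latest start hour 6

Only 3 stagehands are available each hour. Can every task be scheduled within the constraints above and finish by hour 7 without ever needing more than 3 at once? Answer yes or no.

Schedule Task 2@1, Task 3@2, Task 1@1, Task 4@6: h1:2  h2:3  h3:3  h4:3  h5:3  h6:1  h7:1 — peak 3 ≤ 3.

yes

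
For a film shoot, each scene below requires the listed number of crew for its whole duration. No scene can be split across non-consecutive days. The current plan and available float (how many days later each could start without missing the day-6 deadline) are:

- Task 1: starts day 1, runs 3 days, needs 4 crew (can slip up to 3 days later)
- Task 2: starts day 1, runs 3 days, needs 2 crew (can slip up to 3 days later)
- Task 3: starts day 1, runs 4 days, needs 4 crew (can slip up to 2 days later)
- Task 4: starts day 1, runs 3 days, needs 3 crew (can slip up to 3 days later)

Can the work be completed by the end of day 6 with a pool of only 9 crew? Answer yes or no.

yes

Schedule Task 1@1, Task 2@4, Task 3@1, Task 4@4: d1:8  d2:8  d3:8  d4:9  d5:5  d6:5 — peak 9 ≤ 9.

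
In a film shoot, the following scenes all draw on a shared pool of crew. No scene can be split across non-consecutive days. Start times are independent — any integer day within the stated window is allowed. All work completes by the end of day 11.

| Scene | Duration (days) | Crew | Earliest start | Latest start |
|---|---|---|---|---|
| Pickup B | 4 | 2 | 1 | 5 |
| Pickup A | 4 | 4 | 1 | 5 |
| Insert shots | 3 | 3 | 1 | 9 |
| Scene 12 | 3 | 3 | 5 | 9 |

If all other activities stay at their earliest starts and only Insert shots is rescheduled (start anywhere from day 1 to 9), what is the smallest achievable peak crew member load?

6

Insert shots@1: d1:9  d2:9  d3:9  d4:6  d5:3  d6:3  d7:3  d8:0  d9:0  d10:0  d11:0 → peak 9
Insert shots@2: d1:6  d2:9  d3:9  d4:9  d5:3  d6:3  d7:3  d8:0  d9:0  d10:0  d11:0 → peak 9
Insert shots@3: d1:6  d2:6  d3:9  d4:9  d5:6  d6:3  d7:3  d8:0  d9:0  d10:0  d11:0 → peak 9
Insert shots@4: d1:6  d2:6  d3:6  d4:9  d5:6  d6:6  d7:3  d8:0  d9:0  d10:0  d11:0 → peak 9
Insert shots@5: d1:6  d2:6  d3:6  d4:6  d5:6  d6:6  d7:6  d8:0  d9:0  d10:0  d11:0 → peak 6
Insert shots@6: d1:6  d2:6  d3:6  d4:6  d5:3  d6:6  d7:6  d8:3  d9:0  d10:0  d11:0 → peak 6
Insert shots@7: d1:6  d2:6  d3:6  d4:6  d5:3  d6:3  d7:6  d8:3  d9:3  d10:0  d11:0 → peak 6
Insert shots@8: d1:6  d2:6  d3:6  d4:6  d5:3  d6:3  d7:3  d8:3  d9:3  d10:3  d11:0 → peak 6
Insert shots@9: d1:6  d2:6  d3:6  d4:6  d5:3  d6:3  d7:3  d8:0  d9:3  d10:3  d11:3 → peak 6
Best is Insert shots@5, peak 6.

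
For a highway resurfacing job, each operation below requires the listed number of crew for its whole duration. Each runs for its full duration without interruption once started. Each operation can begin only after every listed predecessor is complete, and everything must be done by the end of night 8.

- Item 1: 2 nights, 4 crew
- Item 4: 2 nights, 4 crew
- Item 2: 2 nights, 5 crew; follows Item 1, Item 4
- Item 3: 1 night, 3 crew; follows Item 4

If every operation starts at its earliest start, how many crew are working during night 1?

At early start, night 1 has: Item 1, Item 4.
Demand: 4 + 4 = 8.

8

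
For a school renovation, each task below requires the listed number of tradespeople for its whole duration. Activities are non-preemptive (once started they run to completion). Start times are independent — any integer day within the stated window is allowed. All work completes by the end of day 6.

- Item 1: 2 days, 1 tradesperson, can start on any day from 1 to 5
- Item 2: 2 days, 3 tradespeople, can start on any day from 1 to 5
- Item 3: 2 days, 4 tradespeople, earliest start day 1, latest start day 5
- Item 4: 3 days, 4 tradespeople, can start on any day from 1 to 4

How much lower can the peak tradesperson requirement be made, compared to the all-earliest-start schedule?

5

Early-start peak: d1:12  d2:12  d3:4  d4:0  d5:0  d6:0 ⇒ 12.
Leveled (Item 1@1, Item 2@3, Item 3@1, Item 4@3): d1:5  d2:5  d3:7  d4:7  d5:4  d6:0 ⇒ 7.
Reduction 12 − 7 = 5.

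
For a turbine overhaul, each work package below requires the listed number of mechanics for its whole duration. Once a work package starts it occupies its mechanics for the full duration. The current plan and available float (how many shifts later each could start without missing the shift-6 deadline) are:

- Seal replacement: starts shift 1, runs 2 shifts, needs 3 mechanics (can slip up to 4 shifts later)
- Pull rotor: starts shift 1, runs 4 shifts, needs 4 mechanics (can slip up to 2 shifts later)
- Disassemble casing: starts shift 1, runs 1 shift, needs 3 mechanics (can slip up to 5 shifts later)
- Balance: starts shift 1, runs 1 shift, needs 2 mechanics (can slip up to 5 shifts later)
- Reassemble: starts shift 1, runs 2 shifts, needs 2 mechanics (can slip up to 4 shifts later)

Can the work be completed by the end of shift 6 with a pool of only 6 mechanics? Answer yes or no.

yes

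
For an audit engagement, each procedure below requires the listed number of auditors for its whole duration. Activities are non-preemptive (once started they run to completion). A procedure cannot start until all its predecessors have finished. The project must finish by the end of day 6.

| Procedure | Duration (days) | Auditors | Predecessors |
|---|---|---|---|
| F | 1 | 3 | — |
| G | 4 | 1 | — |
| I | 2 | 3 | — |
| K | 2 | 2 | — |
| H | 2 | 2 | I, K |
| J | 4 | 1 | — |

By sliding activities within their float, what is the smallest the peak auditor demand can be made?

5

Early-start (F@1, G@1, I@1, K@1, H@3, J@1) gives peak 10: d1:10  d2:7  d3:4  d4:4  d5:0  d6:0.
Shift G→2, I→3, H→5, J→2.
Schedule F@1, G@2, I@3, K@1, H@5, J@2: d1:5  d2:4  d3:5  d4:5  d5:4  d6:2 — peak 5.
Total auditor-days = 25 over 6 days ⇒ peak ≥ ⌈25/6⌉ = 5, so 5 is optimal.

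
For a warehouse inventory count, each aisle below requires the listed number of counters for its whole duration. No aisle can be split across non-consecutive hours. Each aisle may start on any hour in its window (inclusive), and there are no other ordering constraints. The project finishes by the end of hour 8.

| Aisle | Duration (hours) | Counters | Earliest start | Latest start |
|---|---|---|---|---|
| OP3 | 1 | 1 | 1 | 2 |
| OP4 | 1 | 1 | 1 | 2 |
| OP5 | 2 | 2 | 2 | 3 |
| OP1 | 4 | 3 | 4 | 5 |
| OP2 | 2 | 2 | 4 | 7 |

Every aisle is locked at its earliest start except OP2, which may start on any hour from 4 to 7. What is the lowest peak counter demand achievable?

OP2@4: h1:2  h2:2  h3:2  h4:5  h5:5  h6:3  h7:3  h8:0 → peak 5
OP2@5: h1:2  h2:2  h3:2  h4:3  h5:5  h6:5  h7:3  h8:0 → peak 5
OP2@6: h1:2  h2:2  h3:2  h4:3  h5:3  h6:5  h7:5  h8:0 → peak 5
OP2@7: h1:2  h2:2  h3:2  h4:3  h5:3  h6:3  h7:5  h8:2 → peak 5
Best is OP2@4, peak 5.

5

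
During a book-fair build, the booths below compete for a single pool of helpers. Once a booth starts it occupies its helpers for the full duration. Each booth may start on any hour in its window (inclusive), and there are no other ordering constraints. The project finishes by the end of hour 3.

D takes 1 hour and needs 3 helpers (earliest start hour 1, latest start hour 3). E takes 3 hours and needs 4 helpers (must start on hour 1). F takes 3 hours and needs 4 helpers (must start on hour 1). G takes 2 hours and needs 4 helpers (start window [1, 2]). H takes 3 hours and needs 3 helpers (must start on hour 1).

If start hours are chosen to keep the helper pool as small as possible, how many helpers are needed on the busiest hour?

15

Early-start (D@1, E@1, F@1, G@1, H@1) gives peak 18: h1:18  h2:15  h3:11.
Shift G→2.
Schedule D@1, E@1, F@1, G@2, H@1: h1:14  h2:15  h3:15 — peak 15.
Total helper-hours = 44 over 3 hours ⇒ peak ≥ ⌈44/3⌉ = 15, so 15 is optimal.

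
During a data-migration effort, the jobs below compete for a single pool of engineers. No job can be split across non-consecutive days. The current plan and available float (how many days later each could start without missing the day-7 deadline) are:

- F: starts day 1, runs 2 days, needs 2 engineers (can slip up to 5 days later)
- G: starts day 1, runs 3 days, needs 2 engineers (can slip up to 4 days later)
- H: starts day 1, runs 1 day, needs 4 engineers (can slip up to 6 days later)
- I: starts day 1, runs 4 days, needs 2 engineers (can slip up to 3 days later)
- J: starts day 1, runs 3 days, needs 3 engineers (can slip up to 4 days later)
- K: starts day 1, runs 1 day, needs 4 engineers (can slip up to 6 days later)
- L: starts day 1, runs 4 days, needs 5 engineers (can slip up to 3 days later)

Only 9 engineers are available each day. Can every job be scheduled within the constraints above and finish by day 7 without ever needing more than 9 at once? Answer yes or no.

yes

Schedule F@1, G@1, H@5, I@1, J@1, K@6, L@4: d1:9  d2:9  d3:7  d4:7  d5:9  d6:9  d7:5 — peak 9 ≤ 9.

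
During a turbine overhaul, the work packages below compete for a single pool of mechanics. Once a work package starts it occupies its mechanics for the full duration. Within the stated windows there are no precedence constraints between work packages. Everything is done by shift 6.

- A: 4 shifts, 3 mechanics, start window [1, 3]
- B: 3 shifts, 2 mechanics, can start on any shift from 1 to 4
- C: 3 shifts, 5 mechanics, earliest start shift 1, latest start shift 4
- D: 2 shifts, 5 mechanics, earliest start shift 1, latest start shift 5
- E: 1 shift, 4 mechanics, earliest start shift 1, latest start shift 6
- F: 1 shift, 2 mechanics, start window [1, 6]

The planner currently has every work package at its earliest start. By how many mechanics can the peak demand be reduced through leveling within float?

Early-start peak: s1:21  s2:15  s3:10  s4:3  s5:0  s6:0 ⇒ 21.
Leveled (A@1, B@4, C@1, D@5, E@4, F@5): s1:8  s2:8  s3:8  s4:9  s5:9  s6:7 ⇒ 9.
Reduction 21 − 9 = 12.

12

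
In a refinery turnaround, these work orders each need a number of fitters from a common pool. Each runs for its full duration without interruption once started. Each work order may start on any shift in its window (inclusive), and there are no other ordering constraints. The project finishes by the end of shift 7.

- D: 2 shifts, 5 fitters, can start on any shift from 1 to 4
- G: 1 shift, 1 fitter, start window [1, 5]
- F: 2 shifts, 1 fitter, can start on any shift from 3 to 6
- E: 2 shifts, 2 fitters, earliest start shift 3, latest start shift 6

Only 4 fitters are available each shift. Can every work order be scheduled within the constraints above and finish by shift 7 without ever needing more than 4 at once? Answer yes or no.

no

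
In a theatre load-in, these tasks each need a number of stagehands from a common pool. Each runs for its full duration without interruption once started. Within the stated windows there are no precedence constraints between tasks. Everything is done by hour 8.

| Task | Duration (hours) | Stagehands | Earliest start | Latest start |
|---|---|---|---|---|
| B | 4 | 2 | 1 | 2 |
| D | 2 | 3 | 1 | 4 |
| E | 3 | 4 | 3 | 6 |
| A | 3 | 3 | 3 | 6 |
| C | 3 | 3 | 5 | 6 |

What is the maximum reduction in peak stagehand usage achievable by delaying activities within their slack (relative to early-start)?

Early-start peak: h1:5  h2:5  h3:9  h4:9  h5:10  h6:3  h7:3  h8:0 ⇒ 10.
Leveled (B@1, D@1, E@3, A@6, C@6): h1:5  h2:5  h3:6  h4:6  h5:4  h6:6  h7:6  h8:6 ⇒ 6.
Reduction 10 − 6 = 4.

4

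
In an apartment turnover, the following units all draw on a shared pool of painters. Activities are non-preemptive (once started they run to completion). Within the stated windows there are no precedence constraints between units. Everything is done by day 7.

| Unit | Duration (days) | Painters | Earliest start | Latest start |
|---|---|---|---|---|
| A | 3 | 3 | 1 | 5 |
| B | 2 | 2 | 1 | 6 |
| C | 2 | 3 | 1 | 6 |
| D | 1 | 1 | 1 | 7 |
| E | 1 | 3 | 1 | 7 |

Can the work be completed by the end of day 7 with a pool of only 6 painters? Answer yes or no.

yes

Schedule A@1, B@1, C@4, D@3, E@6: d1:5  d2:5  d3:4  d4:3  d5:3  d6:3  d7:0 — peak 5 ≤ 6.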